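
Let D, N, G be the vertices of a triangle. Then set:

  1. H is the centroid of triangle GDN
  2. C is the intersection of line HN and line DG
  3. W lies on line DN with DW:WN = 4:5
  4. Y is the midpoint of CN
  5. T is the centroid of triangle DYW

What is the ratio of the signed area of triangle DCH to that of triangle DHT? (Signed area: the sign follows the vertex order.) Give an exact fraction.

[DCH]:[DHT] = 54/25

Assign D = (0, 0), N = (1, 0), G = (0, 1) — the answer is frame-independent, so this choice is without loss of generality.
1. H is the centroid of triangle GDN ⇒ H = (1/3, 1/3)
2. C is the intersection of line HN and line DG ⇒ C = (0, 1/2)
3. W lies on line DN with DW:WN = 4:5 ⇒ W = (4/9, 0)
4. Y is the midpoint of CN ⇒ Y = (1/2, 1/4)
5. T is the centroid of triangle DYW ⇒ T = (17/54, 1/12)
2·[DCH] = -1/6, 2·[DHT] = -25/324
[DCH]:[DHT] = -1/6:-25/324 = 54/25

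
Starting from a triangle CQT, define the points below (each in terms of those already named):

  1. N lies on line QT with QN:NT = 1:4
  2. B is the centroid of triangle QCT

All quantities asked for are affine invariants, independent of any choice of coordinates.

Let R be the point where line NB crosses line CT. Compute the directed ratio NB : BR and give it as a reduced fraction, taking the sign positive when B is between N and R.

Assign C = (0, 0), Q = (1, 0), T = (0, 1) — the answer is frame-independent, so this choice is without loss of generality.
1. N lies on line QT with QN:NT = 1:4 ⇒ N = (4/5, 1/5)
2. B is the centroid of triangle QCT ⇒ B = (1/3, 1/3)
line NB meets CT at R = (0, 3/7)
B = N + t·(R−N) with t = 7/12, so NB:BR = 7/12:5/12

NB:BR = 7/5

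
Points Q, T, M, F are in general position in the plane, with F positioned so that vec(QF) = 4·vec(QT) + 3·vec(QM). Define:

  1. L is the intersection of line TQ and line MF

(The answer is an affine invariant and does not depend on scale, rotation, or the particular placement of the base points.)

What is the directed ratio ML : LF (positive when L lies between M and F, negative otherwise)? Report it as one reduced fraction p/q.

ML:LF = -1/3

Set Q = (0, 0), T = (1, 0), M = (0, 1), F = (4, 3); any affine frame gives the same invariant.
1. L is the intersection of line TQ and line MF ⇒ L = (-2, 0)
L = M + t·(F−M) with t = -1/2, so ML:LF = t:(1−t) = -1/2:3/2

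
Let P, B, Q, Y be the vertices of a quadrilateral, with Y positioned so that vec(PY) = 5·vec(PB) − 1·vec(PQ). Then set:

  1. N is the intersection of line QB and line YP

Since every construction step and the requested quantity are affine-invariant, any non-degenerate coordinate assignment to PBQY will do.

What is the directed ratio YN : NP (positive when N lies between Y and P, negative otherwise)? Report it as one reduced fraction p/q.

YN:NP = 3

Work in coordinates with P = (0, 0), B = (1, 0), Q = (0, 1), Y = (5, -1).
1. N is the intersection of line QB and line YP ⇒ N = (5/4, -1/4)
N = Y + t·(P−Y) with t = 3/4, so YN:NP = t:(1−t) = 3/4:1/4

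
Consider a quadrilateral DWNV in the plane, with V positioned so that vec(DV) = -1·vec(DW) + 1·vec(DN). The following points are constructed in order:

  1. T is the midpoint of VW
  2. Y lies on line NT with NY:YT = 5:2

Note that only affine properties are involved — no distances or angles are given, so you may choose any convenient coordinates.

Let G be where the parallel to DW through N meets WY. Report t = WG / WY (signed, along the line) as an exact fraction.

Choose coordinates D = (0, 0), W = (1, 0), N = (0, 1), V = (-1, 1).
1. T is the midpoint of VW ⇒ T = (0, 1/2)
2. Y lies on line NT with NY:YT = 5:2 ⇒ Y = (0, 9/14)
through N parallel to DW: direction (1, 0); meets WY at G = (-5/9, 1)
G = W + t·(Y−W) with t = 14/9

t = 14/9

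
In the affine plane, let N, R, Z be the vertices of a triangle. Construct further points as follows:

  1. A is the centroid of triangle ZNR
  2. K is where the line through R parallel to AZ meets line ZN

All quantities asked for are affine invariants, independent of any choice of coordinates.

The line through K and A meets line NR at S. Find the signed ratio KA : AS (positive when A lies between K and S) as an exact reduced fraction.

Work in coordinates with N = (0, 0), R = (1, 0), Z = (0, 1).
1. A is the centroid of triangle ZNR ⇒ A = (1/3, 1/3)
2. K is where the line through R parallel to AZ meets line ZN ⇒ K = (0, 2)
line KA meets NR at S = (2/5, 0)
A = K + t·(S−K) with t = 5/6, so KA:AS = 5/6:1/6

KA:AS = 5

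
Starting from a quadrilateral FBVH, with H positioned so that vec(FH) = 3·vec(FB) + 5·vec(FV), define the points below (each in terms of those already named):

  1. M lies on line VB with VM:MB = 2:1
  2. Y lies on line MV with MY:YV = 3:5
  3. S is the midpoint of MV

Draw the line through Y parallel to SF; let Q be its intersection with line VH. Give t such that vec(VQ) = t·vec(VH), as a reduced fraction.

t = 5/8

Work in coordinates with F = (0, 0), B = (1, 0), V = (0, 1), H = (3, 5).
1. M lies on line VB with VM:MB = 2:1 ⇒ M = (2/3, 1/3)
2. Y lies on line MV with MY:YV = 3:5 ⇒ Y = (5/12, 7/12)
3. S is the midpoint of MV ⇒ S = (1/3, 2/3)
through Y parallel to SF: direction (-1/3, -2/3); meets VH at Q = (15/8, 7/2)
Q = V + t·(H−V) with t = 5/8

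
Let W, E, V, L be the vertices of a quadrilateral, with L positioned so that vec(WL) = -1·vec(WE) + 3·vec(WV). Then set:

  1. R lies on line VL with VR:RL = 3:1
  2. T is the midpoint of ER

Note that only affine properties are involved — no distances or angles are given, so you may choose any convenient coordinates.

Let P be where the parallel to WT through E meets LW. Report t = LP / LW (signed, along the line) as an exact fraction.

t = 23/13

Assign W = (0, 0), E = (1, 0), V = (0, 1), L = (-1, 3) — the answer is frame-independent, so this choice is without loss of generality.
1. R lies on line VL with VR:RL = 3:1 ⇒ R = (-3/4, 5/2)
2. T is the midpoint of ER ⇒ T = (1/8, 5/4)
through E parallel to WT: direction (1/8, 5/4); meets LW at P = (10/13, -30/13)
P = L + t·(W−L) with t = 23/13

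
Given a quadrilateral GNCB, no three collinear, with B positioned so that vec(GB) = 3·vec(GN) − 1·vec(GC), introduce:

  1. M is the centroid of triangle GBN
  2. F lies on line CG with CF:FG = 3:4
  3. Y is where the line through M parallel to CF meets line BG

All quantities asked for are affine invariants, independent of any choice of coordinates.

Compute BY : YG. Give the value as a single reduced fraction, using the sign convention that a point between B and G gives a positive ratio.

Assign G = (0, 0), N = (1, 0), C = (0, 1), B = (3, -1) — the answer is frame-independent, so this choice is without loss of generality.
1. M is the centroid of triangle GBN ⇒ M = (4/3, -1/3)
2. F lies on line CG with CF:FG = 3:4 ⇒ F = (0, 4/7)
3. Y is where the line through M parallel to CF meets line BG ⇒ Y = (4/3, -4/9)
Y = B + t·(G−B) with t = 5/9, so BY:YG = t:(1−t) = 5/9:4/9

BY:YG = 5/4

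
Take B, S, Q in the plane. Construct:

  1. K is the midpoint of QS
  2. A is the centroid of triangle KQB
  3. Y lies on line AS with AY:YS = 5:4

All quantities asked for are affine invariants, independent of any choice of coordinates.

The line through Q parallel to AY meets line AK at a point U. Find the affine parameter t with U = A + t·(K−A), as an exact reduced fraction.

t = 2

Choose coordinates B = (0, 0), S = (1, 0), Q = (0, 1).
1. K is the midpoint of QS ⇒ K = (1/2, 1/2)
2. A is the centroid of triangle KQB ⇒ A = (1/6, 1/2)
3. Y lies on line AS with AY:YS = 5:4 ⇒ Y = (17/27, 2/9)
through Q parallel to AY: direction (25/54, -5/18); meets AK at U = (5/6, 1/2)
U = A + t·(K−A) with t = 2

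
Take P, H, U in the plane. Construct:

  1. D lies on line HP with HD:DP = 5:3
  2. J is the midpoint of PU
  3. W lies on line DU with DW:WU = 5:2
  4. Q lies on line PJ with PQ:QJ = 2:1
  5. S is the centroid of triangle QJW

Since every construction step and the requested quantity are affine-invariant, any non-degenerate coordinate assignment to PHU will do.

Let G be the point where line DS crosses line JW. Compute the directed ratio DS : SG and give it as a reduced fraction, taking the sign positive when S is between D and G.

DS:SG = 43/2

Work in coordinates with P = (0, 0), H = (1, 0), U = (0, 1).
1. D lies on line HP with HD:DP = 5:3 ⇒ D = (3/8, 0)
2. J is the midpoint of PU ⇒ J = (0, 1/2)
3. W lies on line DU with DW:WU = 5:2 ⇒ W = (3/28, 5/7)
4. Q lies on line PJ with PQ:QJ = 2:1 ⇒ Q = (0, 1/3)
5. S is the centroid of triangle QJW ⇒ S = (1/28, 65/126)
line DS meets JW at G = (6/301, 325/602)
S = D + t·(G−D) with t = 43/45, so DS:SG = 43/45:2/45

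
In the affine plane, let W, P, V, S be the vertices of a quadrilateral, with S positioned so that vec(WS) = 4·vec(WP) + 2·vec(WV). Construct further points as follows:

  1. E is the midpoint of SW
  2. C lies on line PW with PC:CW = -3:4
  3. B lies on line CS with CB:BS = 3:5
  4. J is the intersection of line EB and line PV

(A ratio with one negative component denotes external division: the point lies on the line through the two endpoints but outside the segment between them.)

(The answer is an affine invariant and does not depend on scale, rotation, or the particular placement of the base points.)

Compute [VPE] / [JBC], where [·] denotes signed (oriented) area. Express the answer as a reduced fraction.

[VPE]:[JBC] = -28/45

Set W = (0, 0), P = (1, 0), V = (0, 1), S = (4, 2); any affine frame gives the same invariant.
1. E is the midpoint of SW ⇒ E = (2, 1)
2. C lies on line PW with PC:CW = -3:4 ⇒ C = (4, 0)
3. B lies on line CS with CB:BS = 3:5 ⇒ B = (4, 3/4)
4. J is the intersection of line EB and line PV ⇒ J = (-2/7, 9/7)
2·[VPE] = 2, 2·[JBC] = -45/14
[VPE]:[JBC] = 2:-45/14 = -28/45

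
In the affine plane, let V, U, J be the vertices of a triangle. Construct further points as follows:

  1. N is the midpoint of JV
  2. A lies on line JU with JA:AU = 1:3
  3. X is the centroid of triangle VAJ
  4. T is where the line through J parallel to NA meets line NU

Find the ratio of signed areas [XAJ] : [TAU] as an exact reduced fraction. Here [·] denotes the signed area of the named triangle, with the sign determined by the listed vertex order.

[XAJ]:[TAU] = -1/6

Choose coordinates V = (0, 0), U = (1, 0), J = (0, 1).
1. N is the midpoint of JV ⇒ N = (0, 1/2)
2. A lies on line JU with JA:AU = 1:3 ⇒ A = (1/4, 3/4)
3. X is the centroid of triangle VAJ ⇒ X = (1/12, 7/12)
4. T is where the line through J parallel to NA meets line NU ⇒ T = (-1/3, 2/3)
2·[XAJ] = 1/12, 2·[TAU] = -1/2
[XAJ]:[TAU] = 1/12:-1/2 = -1/6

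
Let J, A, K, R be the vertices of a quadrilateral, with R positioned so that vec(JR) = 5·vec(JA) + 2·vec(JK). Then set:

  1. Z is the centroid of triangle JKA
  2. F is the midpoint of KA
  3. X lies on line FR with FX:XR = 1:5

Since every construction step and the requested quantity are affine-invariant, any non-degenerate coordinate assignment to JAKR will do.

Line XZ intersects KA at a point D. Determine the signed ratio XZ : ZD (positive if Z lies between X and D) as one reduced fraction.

Work in coordinates with J = (0, 0), A = (1, 0), K = (0, 1), R = (5, 2).
1. Z is the centroid of triangle JKA ⇒ Z = (1/3, 1/3)
2. F is the midpoint of KA ⇒ F = (1/2, 1/2)
3. X lies on line FR with FX:XR = 1:5 ⇒ X = (5/4, 3/4)
line XZ meets KA at D = (9/16, 7/16)
Z = X + t·(D−X) with t = 4/3, so XZ:ZD = 4/3:-1/3

XZ:ZD = -4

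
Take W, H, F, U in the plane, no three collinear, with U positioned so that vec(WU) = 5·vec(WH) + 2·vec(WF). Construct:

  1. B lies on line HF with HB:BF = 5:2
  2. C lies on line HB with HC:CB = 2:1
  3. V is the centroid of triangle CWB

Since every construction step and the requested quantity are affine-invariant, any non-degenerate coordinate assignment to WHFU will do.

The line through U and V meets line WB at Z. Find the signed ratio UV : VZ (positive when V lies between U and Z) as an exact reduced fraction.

Assign W = (0, 0), H = (1, 0), F = (0, 1), U = (5, 2) — the answer is frame-independent, so this choice is without loss of generality.
1. B lies on line HF with HB:BF = 5:2 ⇒ B = (2/7, 5/7)
2. C lies on line HB with HC:CB = 2:1 ⇒ C = (11/21, 10/21)
3. V is the centroid of triangle CWB ⇒ V = (17/63, 25/63)
line UV meets WB at Z = (13/92, 65/184)
V = U + t·(Z−U) with t = 184/189, so UV:VZ = 184/189:5/189

UV:VZ = 184/5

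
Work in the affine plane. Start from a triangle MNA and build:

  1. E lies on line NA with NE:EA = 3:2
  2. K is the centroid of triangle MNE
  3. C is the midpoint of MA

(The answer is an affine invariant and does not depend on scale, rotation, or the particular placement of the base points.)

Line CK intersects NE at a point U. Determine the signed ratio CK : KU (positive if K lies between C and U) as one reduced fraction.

Set M = (0, 0), N = (1, 0), A = (0, 1); any affine frame gives the same invariant.
1. E lies on line NA with NE:EA = 3:2 ⇒ E = (2/5, 3/5)
2. K is the centroid of triangle MNE ⇒ K = (7/15, 1/5)
3. C is the midpoint of MA ⇒ C = (0, 1/2)
line CK meets NE at U = (7/5, -2/5)
K = C + t·(U−C) with t = 1/3, so CK:KU = 1/3:2/3

CK:KU = 1/2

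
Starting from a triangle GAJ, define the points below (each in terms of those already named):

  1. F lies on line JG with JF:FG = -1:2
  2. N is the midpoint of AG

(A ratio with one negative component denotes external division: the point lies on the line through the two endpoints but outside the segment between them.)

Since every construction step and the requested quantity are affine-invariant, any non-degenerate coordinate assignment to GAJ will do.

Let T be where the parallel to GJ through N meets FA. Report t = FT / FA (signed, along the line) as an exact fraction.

Work in coordinates with G = (0, 0), A = (1, 0), J = (0, 1).
1. F lies on line JG with JF:FG = -1:2 ⇒ F = (0, 2)
2. N is the midpoint of AG ⇒ N = (1/2, 0)
through N parallel to GJ: direction (0, 1); meets FA at T = (1/2, 1)
T = F + t·(A−F) with t = 1/2

t = 1/2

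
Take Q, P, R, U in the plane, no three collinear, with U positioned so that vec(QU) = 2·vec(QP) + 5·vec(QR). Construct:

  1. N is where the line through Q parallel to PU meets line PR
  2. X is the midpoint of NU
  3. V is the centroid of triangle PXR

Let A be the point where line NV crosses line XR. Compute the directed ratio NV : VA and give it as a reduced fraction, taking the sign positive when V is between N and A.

NV:VA = -1/2

Assign Q = (0, 0), P = (1, 0), R = (0, 1), U = (2, 5) — the answer is frame-independent, so this choice is without loss of generality.
1. N is where the line through Q parallel to PU meets line PR ⇒ N = (1/6, 5/6)
2. X is the midpoint of NU ⇒ X = (13/12, 35/12)
3. V is the centroid of triangle PXR ⇒ V = (25/36, 47/36)
line NV meets XR at A = (-13/36, 13/36)
V = N + t·(A−N) with t = -1, so NV:VA = -1:2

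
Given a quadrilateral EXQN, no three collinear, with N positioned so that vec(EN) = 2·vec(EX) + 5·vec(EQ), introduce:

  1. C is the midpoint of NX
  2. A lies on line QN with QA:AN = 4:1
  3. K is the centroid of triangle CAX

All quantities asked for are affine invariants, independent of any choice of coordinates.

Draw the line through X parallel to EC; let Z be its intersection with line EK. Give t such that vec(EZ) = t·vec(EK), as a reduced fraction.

Assign E = (0, 0), X = (1, 0), Q = (0, 1), N = (2, 5) — the answer is frame-independent, so this choice is without loss of generality.
1. C is the midpoint of NX ⇒ C = (3/2, 5/2)
2. A lies on line QN with QA:AN = 4:1 ⇒ A = (8/5, 21/5)
3. K is the centroid of triangle CAX ⇒ K = (41/30, 67/30)
through X parallel to EC: direction (3/2, 5/2); meets EK at Z = (205/4, 335/4)
Z = E + t·(K−E) with t = 75/2

t = 75/2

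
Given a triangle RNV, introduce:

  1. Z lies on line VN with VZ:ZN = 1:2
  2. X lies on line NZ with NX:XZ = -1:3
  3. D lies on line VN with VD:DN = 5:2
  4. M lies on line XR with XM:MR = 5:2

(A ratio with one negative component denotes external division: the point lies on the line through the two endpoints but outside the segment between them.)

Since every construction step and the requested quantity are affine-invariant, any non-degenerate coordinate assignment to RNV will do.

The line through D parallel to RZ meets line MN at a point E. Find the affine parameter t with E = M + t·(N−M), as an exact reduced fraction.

t = 1/4

Assign R = (0, 0), N = (1, 0), V = (0, 1) — the answer is frame-independent, so this choice is without loss of generality.
1. Z lies on line VN with VZ:ZN = 1:2 ⇒ Z = (1/3, 2/3)
2. X lies on line NZ with NX:XZ = -1:3 ⇒ X = (4/3, -1/3)
3. D lies on line VN with VD:DN = 5:2 ⇒ D = (5/7, 2/7)
4. M lies on line XR with XM:MR = 5:2 ⇒ M = (8/21, -2/21)
through D parallel to RZ: direction (1/3, 2/3); meets MN at E = (15/28, -1/14)
E = M + t·(N−M) with t = 1/4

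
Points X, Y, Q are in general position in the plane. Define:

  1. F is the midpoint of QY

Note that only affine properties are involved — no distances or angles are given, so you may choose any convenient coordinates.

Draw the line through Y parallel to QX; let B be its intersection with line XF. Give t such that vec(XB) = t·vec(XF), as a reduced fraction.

t = 2

Set X = (0, 0), Y = (1, 0), Q = (0, 1); any affine frame gives the same invariant.
1. F is the midpoint of QY ⇒ F = (1/2, 1/2)
through Y parallel to QX: direction (0, -1); meets XF at B = (1, 1)
B = X + t·(F−X) with t = 2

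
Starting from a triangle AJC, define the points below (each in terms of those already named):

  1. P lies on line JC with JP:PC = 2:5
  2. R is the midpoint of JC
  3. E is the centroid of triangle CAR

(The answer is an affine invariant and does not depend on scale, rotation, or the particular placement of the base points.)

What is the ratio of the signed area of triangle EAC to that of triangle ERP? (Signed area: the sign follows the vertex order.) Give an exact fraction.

[EAC]:[ERP] = 7/3

Set A = (0, 0), J = (1, 0), C = (0, 1); any affine frame gives the same invariant.
1. P lies on line JC with JP:PC = 2:5 ⇒ P = (5/7, 2/7)
2. R is the midpoint of JC ⇒ R = (1/2, 1/2)
3. E is the centroid of triangle CAR ⇒ E = (1/6, 1/2)
2·[EAC] = -1/6, 2·[ERP] = -1/14
[EAC]:[ERP] = -1/6:-1/14 = 7/3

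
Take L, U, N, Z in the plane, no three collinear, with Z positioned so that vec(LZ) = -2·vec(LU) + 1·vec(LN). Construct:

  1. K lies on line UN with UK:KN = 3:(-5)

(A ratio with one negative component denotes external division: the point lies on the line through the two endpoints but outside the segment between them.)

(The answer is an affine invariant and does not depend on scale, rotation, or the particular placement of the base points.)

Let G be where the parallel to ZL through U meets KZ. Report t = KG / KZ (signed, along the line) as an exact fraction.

Choose coordinates L = (0, 0), U = (1, 0), N = (0, 1), Z = (-2, 1).
1. K lies on line UN with UK:KN = 3:(-5) ⇒ K = (5/2, -3/2)
through U parallel to ZL: direction (2, -1); meets KZ at G = (-11, 6)
G = K + t·(Z−K) with t = 3

t = 3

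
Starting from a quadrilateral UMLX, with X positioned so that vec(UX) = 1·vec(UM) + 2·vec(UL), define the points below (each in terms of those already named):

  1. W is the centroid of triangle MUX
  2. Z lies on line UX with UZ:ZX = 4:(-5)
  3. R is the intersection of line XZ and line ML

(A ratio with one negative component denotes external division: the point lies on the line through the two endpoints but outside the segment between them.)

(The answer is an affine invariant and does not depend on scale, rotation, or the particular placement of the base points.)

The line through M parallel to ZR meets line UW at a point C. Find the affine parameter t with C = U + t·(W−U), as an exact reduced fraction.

t = 3

Assign U = (0, 0), M = (1, 0), L = (0, 1), X = (1, 2) — the answer is frame-independent, so this choice is without loss of generality.
1. W is the centroid of triangle MUX ⇒ W = (2/3, 2/3)
2. Z lies on line UX with UZ:ZX = 4:(-5) ⇒ Z = (-4, -8)
3. R is the intersection of line XZ and line ML ⇒ R = (1/3, 2/3)
through M parallel to ZR: direction (13/3, 26/3); meets UW at C = (2, 2)
C = U + t·(W−U) with t = 3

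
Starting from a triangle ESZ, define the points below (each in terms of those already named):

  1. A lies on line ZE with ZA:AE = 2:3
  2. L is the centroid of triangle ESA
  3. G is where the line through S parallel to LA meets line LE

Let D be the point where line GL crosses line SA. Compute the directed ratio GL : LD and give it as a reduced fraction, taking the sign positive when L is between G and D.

Assign E = (0, 0), S = (1, 0), Z = (0, 1) — the answer is frame-independent, so this choice is without loss of generality.
1. A lies on line ZE with ZA:AE = 2:3 ⇒ A = (0, 3/5)
2. L is the centroid of triangle ESA ⇒ L = (1/3, 1/5)
3. G is where the line through S parallel to LA meets line LE ⇒ G = (2/3, 2/5)
line GL meets SA at D = (1/2, 3/10)
L = G + t·(D−G) with t = 2, so GL:LD = 2:-1

GL:LD = -2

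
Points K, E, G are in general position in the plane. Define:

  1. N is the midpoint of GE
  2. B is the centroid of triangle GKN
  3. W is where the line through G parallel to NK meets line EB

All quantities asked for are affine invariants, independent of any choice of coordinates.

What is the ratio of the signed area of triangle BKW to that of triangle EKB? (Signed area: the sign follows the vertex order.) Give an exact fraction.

Assign K = (0, 0), E = (1, 0), G = (0, 1) — the answer is frame-independent, so this choice is without loss of generality.
1. N is the midpoint of GE ⇒ N = (1/2, 1/2)
2. B is the centroid of triangle GKN ⇒ B = (1/6, 1/2)
3. W is where the line through G parallel to NK meets line EB ⇒ W = (-1/4, 3/4)
2·[BKW] = -1/4, 2·[EKB] = -1/2
[BKW]:[EKB] = -1/4:-1/2 = 1/2

[BKW]:[EKB] = 1/2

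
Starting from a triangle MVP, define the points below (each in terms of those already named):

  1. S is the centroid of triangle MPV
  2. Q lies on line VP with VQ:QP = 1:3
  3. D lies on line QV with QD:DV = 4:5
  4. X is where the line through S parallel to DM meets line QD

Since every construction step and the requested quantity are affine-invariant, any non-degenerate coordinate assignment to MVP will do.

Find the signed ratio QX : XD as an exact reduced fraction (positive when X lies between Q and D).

QX:XD = -7/13

Set M = (0, 0), V = (1, 0), P = (0, 1); any affine frame gives the same invariant.
1. S is the centroid of triangle MPV ⇒ S = (1/3, 1/3)
2. Q lies on line VP with VQ:QP = 1:3 ⇒ Q = (3/4, 1/4)
3. D lies on line QV with QD:DV = 4:5 ⇒ D = (31/36, 5/36)
4. X is where the line through S parallel to DM meets line QD ⇒ X = (67/108, 41/108)
X = Q + t·(D−Q) with t = -7/6, so QX:XD = t:(1−t) = -7/6:13/6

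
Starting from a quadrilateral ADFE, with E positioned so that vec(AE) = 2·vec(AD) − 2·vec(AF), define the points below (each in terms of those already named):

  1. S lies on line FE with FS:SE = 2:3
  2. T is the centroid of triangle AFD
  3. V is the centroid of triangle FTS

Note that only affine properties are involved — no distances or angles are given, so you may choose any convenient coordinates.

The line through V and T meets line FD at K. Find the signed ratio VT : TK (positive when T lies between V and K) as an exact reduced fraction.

Choose coordinates A = (0, 0), D = (1, 0), F = (0, 1), E = (2, -2).
1. S lies on line FE with FS:SE = 2:3 ⇒ S = (4/5, -1/5)
2. T is the centroid of triangle AFD ⇒ T = (1/3, 1/3)
3. V is the centroid of triangle FTS ⇒ V = (17/45, 17/45)
line VT meets FD at K = (1/2, 1/2)
T = V + t·(K−V) with t = -4/11, so VT:TK = -4/11:15/11

VT:TK = -4/15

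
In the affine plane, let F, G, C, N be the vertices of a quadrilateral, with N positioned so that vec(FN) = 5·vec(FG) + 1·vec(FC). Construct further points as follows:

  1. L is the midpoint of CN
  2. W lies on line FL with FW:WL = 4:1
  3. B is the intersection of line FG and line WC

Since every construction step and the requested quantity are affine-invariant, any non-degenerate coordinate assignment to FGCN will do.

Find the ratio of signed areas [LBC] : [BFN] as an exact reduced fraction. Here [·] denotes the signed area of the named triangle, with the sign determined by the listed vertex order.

Work in coordinates with F = (0, 0), G = (1, 0), C = (0, 1), N = (5, 1).
1. L is the midpoint of CN ⇒ L = (5/2, 1)
2. W lies on line FL with FW:WL = 4:1 ⇒ W = (2, 4/5)
3. B is the intersection of line FG and line WC ⇒ B = (10, 0)
2·[LBC] = -5/2, 2·[BFN] = -10
[LBC]:[BFN] = -5/2:-10 = 1/4

[LBC]:[BFN] = 1/4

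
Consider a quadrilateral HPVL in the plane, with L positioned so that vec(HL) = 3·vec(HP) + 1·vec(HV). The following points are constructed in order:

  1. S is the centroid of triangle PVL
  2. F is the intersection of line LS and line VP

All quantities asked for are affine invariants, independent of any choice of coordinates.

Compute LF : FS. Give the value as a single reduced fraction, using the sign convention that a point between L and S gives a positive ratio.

LF:FS = -3

Assign H = (0, 0), P = (1, 0), V = (0, 1), L = (3, 1) — the answer is frame-independent, so this choice is without loss of generality.
1. S is the centroid of triangle PVL ⇒ S = (4/3, 2/3)
2. F is the intersection of line LS and line VP ⇒ F = (1/2, 1/2)
F = L + t·(S−L) with t = 3/2, so LF:FS = t:(1−t) = 3/2:-1/2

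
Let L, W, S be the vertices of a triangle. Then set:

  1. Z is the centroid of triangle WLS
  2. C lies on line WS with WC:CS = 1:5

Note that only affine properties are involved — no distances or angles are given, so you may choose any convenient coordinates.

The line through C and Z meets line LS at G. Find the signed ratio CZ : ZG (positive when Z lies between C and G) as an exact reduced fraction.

CZ:ZG = 3/2

Work in coordinates with L = (0, 0), W = (1, 0), S = (0, 1).
1. Z is the centroid of triangle WLS ⇒ Z = (1/3, 1/3)
2. C lies on line WS with WC:CS = 1:5 ⇒ C = (5/6, 1/6)
line CZ meets LS at G = (0, 4/9)
Z = C + t·(G−C) with t = 3/5, so CZ:ZG = 3/5:2/5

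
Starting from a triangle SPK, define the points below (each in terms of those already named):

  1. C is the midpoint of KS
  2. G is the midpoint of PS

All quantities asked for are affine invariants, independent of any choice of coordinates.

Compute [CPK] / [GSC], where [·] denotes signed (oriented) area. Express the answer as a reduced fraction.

[CPK]:[GSC] = -2

Work in coordinates with S = (0, 0), P = (1, 0), K = (0, 1).
1. C is the midpoint of KS ⇒ C = (0, 1/2)
2. G is the midpoint of PS ⇒ G = (1/2, 0)
2·[CPK] = 1/2, 2·[GSC] = -1/4
[CPK]:[GSC] = 1/2:-1/4 = -2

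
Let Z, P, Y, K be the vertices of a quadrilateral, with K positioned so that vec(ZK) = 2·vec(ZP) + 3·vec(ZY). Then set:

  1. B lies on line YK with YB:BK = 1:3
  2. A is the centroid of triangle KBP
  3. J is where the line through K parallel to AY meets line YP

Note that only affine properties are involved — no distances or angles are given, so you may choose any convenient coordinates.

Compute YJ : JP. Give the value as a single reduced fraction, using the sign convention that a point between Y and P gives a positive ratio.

Choose coordinates Z = (0, 0), P = (1, 0), Y = (0, 1), K = (2, 3).
1. B lies on line YK with YB:BK = 1:3 ⇒ B = (1/2, 3/2)
2. A is the centroid of triangle KBP ⇒ A = (7/6, 3/2)
3. J is where the line through K parallel to AY meets line YP ⇒ J = (-4/5, 9/5)
J = Y + t·(P−Y) with t = -4/5, so YJ:JP = t:(1−t) = -4/5:9/5

YJ:JP = -4/9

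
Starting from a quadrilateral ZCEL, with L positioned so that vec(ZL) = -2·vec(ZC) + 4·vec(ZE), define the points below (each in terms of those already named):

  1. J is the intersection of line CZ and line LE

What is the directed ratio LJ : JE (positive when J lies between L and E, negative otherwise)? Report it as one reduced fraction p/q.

Work in coordinates with Z = (0, 0), C = (1, 0), E = (0, 1), L = (-2, 4).
1. J is the intersection of line CZ and line LE ⇒ J = (2/3, 0)
J = L + t·(E−L) with t = 4/3, so LJ:JE = t:(1−t) = 4/3:-1/3

LJ:JE = -4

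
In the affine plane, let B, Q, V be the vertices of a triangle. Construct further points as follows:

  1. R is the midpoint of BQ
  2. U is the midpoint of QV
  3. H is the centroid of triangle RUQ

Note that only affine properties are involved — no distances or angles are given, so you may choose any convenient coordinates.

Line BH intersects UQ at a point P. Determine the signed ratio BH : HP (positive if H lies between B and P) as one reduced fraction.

Assign B = (0, 0), Q = (1, 0), V = (0, 1) — the answer is frame-independent, so this choice is without loss of generality.
1. R is the midpoint of BQ ⇒ R = (1/2, 0)
2. U is the midpoint of QV ⇒ U = (1/2, 1/2)
3. H is the centroid of triangle RUQ ⇒ H = (2/3, 1/6)
line BH meets UQ at P = (4/5, 1/5)
H = B + t·(P−B) with t = 5/6, so BH:HP = 5/6:1/6

BH:HP = 5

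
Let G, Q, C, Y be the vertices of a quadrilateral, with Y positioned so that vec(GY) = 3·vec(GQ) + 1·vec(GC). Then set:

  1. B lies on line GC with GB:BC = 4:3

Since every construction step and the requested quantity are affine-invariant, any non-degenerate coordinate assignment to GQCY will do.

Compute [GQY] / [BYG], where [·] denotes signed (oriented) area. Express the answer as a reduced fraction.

[GQY]:[BYG] = -7/12

Choose coordinates G = (0, 0), Q = (1, 0), C = (0, 1), Y = (3, 1).
1. B lies on line GC with GB:BC = 4:3 ⇒ B = (0, 4/7)
2·[GQY] = 1, 2·[BYG] = -12/7
[GQY]:[BYG] = 1:-12/7 = -7/12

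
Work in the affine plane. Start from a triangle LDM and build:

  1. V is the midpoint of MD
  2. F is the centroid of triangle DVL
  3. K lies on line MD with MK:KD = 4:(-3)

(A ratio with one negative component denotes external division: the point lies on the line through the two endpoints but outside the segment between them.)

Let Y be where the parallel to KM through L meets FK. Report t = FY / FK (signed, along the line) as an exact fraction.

Set L = (0, 0), D = (1, 0), M = (0, 1); any affine frame gives the same invariant.
1. V is the midpoint of MD ⇒ V = (1/2, 1/2)
2. F is the centroid of triangle DVL ⇒ F = (1/2, 1/6)
3. K lies on line MD with MK:KD = 4:(-3) ⇒ K = (4, -3)
through L parallel to KM: direction (-4, 4); meets FK at Y = (-13/2, 13/2)
Y = F + t·(K−F) with t = -2

t = -2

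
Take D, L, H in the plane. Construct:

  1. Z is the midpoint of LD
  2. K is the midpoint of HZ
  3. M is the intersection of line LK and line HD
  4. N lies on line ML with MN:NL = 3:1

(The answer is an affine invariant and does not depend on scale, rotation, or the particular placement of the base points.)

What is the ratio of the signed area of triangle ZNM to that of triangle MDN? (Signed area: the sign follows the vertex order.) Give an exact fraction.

[ZNM]:[MDN] = 1/2

Assign D = (0, 0), L = (1, 0), H = (0, 1) — the answer is frame-independent, so this choice is without loss of generality.
1. Z is the midpoint of LD ⇒ Z = (1/2, 0)
2. K is the midpoint of HZ ⇒ K = (1/4, 1/2)
3. M is the intersection of line LK and line HD ⇒ M = (0, 2/3)
4. N lies on line ML with MN:NL = 3:1 ⇒ N = (3/4, 1/6)
2·[ZNM] = 1/4, 2·[MDN] = 1/2
[ZNM]:[MDN] = 1/4:1/2 = 1/2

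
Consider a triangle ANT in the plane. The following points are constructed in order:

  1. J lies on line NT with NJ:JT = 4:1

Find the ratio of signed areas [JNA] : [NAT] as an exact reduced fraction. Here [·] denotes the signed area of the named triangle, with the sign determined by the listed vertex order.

Choose coordinates A = (0, 0), N = (1, 0), T = (0, 1).
1. J lies on line NT with NJ:JT = 4:1 ⇒ J = (1/5, 4/5)
2·[JNA] = -4/5, 2·[NAT] = -1
[JNA]:[NAT] = -4/5:-1 = 4/5

[JNA]:[NAT] = 4/5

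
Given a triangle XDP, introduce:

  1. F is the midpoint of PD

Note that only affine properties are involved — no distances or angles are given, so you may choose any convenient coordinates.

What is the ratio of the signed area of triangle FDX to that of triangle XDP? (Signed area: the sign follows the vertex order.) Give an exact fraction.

Choose coordinates X = (0, 0), D = (1, 0), P = (0, 1).
1. F is the midpoint of PD ⇒ F = (1/2, 1/2)
2·[FDX] = -1/2, 2·[XDP] = 1
[FDX]:[XDP] = -1/2:1 = -1/2

[FDX]:[XDP] = -1/2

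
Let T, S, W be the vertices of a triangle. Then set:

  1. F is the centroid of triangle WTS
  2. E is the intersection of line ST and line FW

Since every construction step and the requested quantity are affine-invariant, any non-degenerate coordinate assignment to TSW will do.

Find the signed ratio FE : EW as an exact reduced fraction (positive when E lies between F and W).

Assign T = (0, 0), S = (1, 0), W = (0, 1) — the answer is frame-independent, so this choice is without loss of generality.
1. F is the centroid of triangle WTS ⇒ F = (1/3, 1/3)
2. E is the intersection of line ST and line FW ⇒ E = (1/2, 0)
E = F + t·(W−F) with t = -1/2, so FE:EW = t:(1−t) = -1/2:3/2

FE:EW = -1/3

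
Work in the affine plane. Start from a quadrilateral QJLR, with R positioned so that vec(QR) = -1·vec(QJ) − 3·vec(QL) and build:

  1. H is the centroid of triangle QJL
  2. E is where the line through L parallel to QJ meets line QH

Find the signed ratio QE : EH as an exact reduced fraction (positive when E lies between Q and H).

Work in coordinates with Q = (0, 0), J = (1, 0), L = (0, 1), R = (-1, -3).
1. H is the centroid of triangle QJL ⇒ H = (1/3, 1/3)
2. E is where the line through L parallel to QJ meets line QH ⇒ E = (1, 1)
E = Q + t·(H−Q) with t = 3, so QE:EH = t:(1−t) = 3:-2

QE:EH = -3/2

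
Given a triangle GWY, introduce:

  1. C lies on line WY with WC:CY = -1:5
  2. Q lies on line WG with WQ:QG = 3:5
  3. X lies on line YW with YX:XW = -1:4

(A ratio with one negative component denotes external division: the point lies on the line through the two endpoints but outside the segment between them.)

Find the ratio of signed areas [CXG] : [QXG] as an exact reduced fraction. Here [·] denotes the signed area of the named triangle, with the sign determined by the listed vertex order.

[CXG]:[QXG] = 19/10

Set G = (0, 0), W = (1, 0), Y = (0, 1); any affine frame gives the same invariant.
1. C lies on line WY with WC:CY = -1:5 ⇒ C = (5/4, -1/4)
2. Q lies on line WG with WQ:QG = 3:5 ⇒ Q = (5/8, 0)
3. X lies on line YW with YX:XW = -1:4 ⇒ X = (-1/3, 4/3)
2·[CXG] = 19/12, 2·[QXG] = 5/6
[CXG]:[QXG] = 19/12:5/6 = 19/10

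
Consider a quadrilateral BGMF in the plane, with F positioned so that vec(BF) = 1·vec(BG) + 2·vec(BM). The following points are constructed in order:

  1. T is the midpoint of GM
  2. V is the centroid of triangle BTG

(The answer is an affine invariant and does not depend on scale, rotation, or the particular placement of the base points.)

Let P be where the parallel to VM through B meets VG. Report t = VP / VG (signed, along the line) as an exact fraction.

Set B = (0, 0), G = (1, 0), M = (0, 1), F = (1, 2); any affine frame gives the same invariant.
1. T is the midpoint of GM ⇒ T = (1/2, 1/2)
2. V is the centroid of triangle BTG ⇒ V = (1/2, 1/6)
through B parallel to VM: direction (-1/2, 5/6); meets VG at P = (-1/4, 5/12)
P = V + t·(G−V) with t = -3/2

t = -3/2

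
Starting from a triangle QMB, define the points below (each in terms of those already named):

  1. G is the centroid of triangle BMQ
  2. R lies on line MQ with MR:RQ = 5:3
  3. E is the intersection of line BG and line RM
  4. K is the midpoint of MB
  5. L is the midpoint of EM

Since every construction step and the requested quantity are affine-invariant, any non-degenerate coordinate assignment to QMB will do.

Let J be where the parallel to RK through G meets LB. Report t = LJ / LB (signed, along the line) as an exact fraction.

Choose coordinates Q = (0, 0), M = (1, 0), B = (0, 1).
1. G is the centroid of triangle BMQ ⇒ G = (1/3, 1/3)
2. R lies on line MQ with MR:RQ = 5:3 ⇒ R = (3/8, 0)
3. E is the intersection of line BG and line RM ⇒ E = (1/2, 0)
4. K is the midpoint of MB ⇒ K = (1/2, 1/2)
5. L is the midpoint of EM ⇒ L = (3/4, 0)
through G parallel to RK: direction (1/8, 1/2); meets LB at J = (3/8, 1/2)
J = L + t·(B−L) with t = 1/2

t = 1/2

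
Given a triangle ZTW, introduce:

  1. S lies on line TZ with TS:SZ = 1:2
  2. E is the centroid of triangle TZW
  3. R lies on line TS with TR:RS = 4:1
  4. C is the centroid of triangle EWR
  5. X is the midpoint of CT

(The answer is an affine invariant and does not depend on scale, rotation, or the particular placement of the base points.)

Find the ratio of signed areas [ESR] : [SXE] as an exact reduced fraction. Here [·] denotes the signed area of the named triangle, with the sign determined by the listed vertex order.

Set Z = (0, 0), T = (1, 0), W = (0, 1); any affine frame gives the same invariant.
1. S lies on line TZ with TS:SZ = 1:2 ⇒ S = (2/3, 0)
2. E is the centroid of triangle TZW ⇒ E = (1/3, 1/3)
3. R lies on line TS with TR:RS = 4:1 ⇒ R = (11/15, 0)
4. C is the centroid of triangle EWR ⇒ C = (16/45, 4/9)
5. X is the midpoint of CT ⇒ X = (61/90, 2/9)
2·[ESR] = 1/45, 2·[SXE] = 7/90
[ESR]:[SXE] = 1/45:7/90 = 2/7

[ESR]:[SXE] = 2/7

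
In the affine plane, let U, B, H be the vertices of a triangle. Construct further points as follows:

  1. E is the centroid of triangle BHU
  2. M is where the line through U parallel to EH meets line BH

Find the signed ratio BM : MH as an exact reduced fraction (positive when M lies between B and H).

Set U = (0, 0), B = (1, 0), H = (0, 1); any affine frame gives the same invariant.
1. E is the centroid of triangle BHU ⇒ E = (1/3, 1/3)
2. M is where the line through U parallel to EH meets line BH ⇒ M = (-1, 2)
M = B + t·(H−B) with t = 2, so BM:MH = t:(1−t) = 2:-1

BM:MH = -2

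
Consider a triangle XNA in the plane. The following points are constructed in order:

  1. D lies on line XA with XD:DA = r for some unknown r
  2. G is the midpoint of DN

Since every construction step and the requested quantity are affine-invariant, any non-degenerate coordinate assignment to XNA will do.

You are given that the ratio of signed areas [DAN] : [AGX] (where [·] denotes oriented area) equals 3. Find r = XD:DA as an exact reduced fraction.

r = -1/3

Set X = (0, 0), N = (1, 0), A = (0, 1); any affine frame gives the same invariant.
1. With XD:DA = r, write λ = r/(r+1) so D = X + λ·(A−X); D is affine-linear in λ
2. G is the midpoint of DN ⇒ G is an affine combination of earlier points and hence also affine-linear in λ
Every point depending on D is an affine combination of D and λ-independent points, so each such coordinate is linear in λ; the λ² term in each signed area is a multiple of (A−X)×(A−X) = 0, so 2·[DAN] and 2·[AGX] are each linear in λ. Evaluating at λ=0 and λ=1:
  2·[DAN] = λ − 1,   2·[AGX] = -1/2
So [DAN]:[AGX] = (λ − 1) / (-1/2). Setting this equal to 3:
  λ − 1 = 3·(-1/2)  ⇒  λ = -1/2
Then r = λ/(1−λ) = (-1/2)/(3/2) = -1/3. Check: with r = -1/3, D = (0, -1/2) and [DAN]:[AGX] = 3 as required.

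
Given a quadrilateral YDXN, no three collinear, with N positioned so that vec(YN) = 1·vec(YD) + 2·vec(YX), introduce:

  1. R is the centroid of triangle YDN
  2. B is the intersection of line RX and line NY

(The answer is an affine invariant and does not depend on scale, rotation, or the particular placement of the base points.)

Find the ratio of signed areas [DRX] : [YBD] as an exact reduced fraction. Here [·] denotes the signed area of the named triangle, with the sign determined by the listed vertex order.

[DRX]:[YBD] = -5/12

Choose coordinates Y = (0, 0), D = (1, 0), X = (0, 1), N = (1, 2).
1. R is the centroid of triangle YDN ⇒ R = (2/3, 2/3)
2. B is the intersection of line RX and line NY ⇒ B = (2/5, 4/5)
2·[DRX] = 1/3, 2·[YBD] = -4/5
[DRX]:[YBD] = 1/3:-4/5 = -5/12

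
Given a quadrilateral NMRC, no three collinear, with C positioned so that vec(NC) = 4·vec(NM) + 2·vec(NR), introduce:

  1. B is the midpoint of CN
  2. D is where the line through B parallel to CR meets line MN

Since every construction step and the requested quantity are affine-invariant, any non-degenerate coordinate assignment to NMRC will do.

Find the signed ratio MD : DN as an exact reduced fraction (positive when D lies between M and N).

Assign N = (0, 0), M = (1, 0), R = (0, 1), C = (4, 2) — the answer is frame-independent, so this choice is without loss of generality.
1. B is the midpoint of CN ⇒ B = (2, 1)
2. D is where the line through B parallel to CR meets line MN ⇒ D = (-2, 0)
D = M + t·(N−M) with t = 3, so MD:DN = t:(1−t) = 3:-2

MD:DN = -3/2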